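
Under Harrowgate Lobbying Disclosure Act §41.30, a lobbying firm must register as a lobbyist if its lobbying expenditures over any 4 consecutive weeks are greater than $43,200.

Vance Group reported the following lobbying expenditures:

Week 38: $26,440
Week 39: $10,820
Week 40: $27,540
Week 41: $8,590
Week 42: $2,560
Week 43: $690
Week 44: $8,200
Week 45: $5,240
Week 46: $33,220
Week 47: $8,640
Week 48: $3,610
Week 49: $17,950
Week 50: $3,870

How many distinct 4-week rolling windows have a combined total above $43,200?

Week 38–Week 41: $26,440 + $10,820 + $27,540 + $8,590 = $73,390 (over)
Week 39–Week 42: $10,820 + $27,540 + $8,590 + $2,560 = $49,510 (over)
Week 40–Week 43: $27,540 + $8,590 + $2,560 + $690 = $39,380 (under)
Week 41–Week 44: $8,590 + $2,560 + $690 + $8,200 = $20,040 (under)
Week 42–Week 45: $2,560 + $690 + $8,200 + $5,240 = $16,690 (under)
Week 43–Week 46: $690 + $8,200 + $5,240 + $33,220 = $47,350 (over)
Week 44–Week 47: $8,200 + $5,240 + $33,220 + $8,640 = $55,300 (over)
Week 45–Week 48: $5,240 + $33,220 + $8,640 + $3,610 = $50,710 (over)
Week 46–Week 49: $33,220 + $8,640 + $3,610 + $17,950 = $63,420 (over)
Week 47–Week 50: $8,640 + $3,610 + $17,950 + $3,870 = $34,070 (under)
6 windows exceed the threshold.

6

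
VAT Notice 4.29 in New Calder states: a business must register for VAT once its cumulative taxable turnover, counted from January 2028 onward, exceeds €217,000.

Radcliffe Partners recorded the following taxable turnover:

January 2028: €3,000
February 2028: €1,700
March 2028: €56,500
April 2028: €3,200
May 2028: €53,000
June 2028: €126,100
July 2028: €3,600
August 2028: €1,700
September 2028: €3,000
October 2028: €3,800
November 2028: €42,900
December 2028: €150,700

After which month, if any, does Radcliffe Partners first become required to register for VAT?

June 2028

Through January 2028: €3,000
Through February 2028: €4,700
Through March 2028: €61,200
Through April 2028: €64,400
Through May 2028: €117,400
Through June 2028: €243,500 ← exceeds threshold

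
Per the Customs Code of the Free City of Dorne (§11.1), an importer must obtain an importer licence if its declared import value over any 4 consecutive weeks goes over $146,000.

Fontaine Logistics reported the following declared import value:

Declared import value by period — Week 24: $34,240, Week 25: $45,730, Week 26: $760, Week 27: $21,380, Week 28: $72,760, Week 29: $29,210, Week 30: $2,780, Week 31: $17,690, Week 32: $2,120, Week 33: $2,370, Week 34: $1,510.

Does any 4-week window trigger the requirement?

No

Week 24–Week 27: $34,240 + $45,730 + $760 + $21,380 = $102,110 (under)
Week 25–Week 28: $45,730 + $760 + $21,380 + $72,760 = $140,630 (under)
Week 26–Week 29: $760 + $21,380 + $72,760 + $29,210 = $124,110 (under)
Week 27–Week 30: $21,380 + $72,760 + $29,210 + $2,780 = $126,130 (under)
Week 28–Week 31: $72,760 + $29,210 + $2,780 + $17,690 = $122,440 (under)
Week 29–Week 32: $29,210 + $2,780 + $17,690 + $2,120 = $51,800 (under)
Week 30–Week 33: $2,780 + $17,690 + $2,120 + $2,370 = $24,960 (under)
Week 31–Week 34: $17,690 + $2,120 + $2,370 + $1,510 = $23,690 (under)
No window exceeds $146,000.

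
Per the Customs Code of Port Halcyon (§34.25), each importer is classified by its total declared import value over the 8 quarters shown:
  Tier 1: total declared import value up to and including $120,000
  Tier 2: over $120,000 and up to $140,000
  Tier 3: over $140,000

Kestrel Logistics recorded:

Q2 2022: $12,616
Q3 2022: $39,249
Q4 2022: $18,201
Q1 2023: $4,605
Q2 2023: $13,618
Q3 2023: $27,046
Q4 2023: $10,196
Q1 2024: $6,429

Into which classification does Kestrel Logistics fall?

Tier 2

Total declared import value: $12,616 + $39,249 + $18,201 + $4,605 + $13,618 + $27,046 + $10,196 + $6,429 = $131,960.
$120,000 < $131,960 ≤ $140,000, so Tier 2 applies.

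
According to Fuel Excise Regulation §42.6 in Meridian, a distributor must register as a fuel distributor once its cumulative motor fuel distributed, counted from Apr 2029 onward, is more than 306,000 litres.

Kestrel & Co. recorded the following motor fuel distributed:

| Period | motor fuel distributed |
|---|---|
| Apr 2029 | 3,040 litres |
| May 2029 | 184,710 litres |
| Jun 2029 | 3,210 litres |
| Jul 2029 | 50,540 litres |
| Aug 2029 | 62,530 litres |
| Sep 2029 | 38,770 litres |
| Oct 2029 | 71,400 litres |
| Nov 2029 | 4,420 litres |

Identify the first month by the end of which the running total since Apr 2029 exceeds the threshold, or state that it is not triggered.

Through Apr 2029: 3,040 litres
Through May 2029: 187,750 litres
Through Jun 2029: 190,960 litres
Through Jul 2029: 241,500 litres
Through Aug 2029: 304,030 litres
Through Sep 2029: 342,800 litres ← exceeds threshold

Sep 2029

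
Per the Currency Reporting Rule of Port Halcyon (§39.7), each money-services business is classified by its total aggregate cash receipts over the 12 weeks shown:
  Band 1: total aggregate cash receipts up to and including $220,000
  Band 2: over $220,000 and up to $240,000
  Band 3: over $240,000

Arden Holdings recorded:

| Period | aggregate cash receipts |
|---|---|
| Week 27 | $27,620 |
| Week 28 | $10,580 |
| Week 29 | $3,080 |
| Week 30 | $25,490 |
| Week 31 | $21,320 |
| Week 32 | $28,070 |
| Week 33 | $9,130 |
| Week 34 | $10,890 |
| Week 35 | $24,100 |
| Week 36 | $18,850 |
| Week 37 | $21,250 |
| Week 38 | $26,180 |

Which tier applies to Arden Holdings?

Band 2

Total aggregate cash receipts: $27,620 + $10,580 + $3,080 + $25,490 + $21,320 + $28,070 + $9,130 + $10,890 + $24,100 + $18,850 + $21,250 + $26,180 = $226,560.
$220,000 < $226,560 ≤ $240,000, so Band 2 applies.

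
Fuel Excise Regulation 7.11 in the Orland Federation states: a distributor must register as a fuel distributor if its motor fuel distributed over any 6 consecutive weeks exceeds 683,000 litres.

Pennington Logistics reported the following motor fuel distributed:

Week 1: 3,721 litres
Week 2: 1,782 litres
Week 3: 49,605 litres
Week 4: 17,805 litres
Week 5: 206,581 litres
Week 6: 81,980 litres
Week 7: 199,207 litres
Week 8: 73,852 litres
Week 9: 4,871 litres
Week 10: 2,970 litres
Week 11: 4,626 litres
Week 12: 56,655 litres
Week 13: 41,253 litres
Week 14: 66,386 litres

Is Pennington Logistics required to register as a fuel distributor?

Week 1–Week 6: 3,721 litres + 1,782 litres + 49,605 litres + 17,805 litres + 206,581 litres + 81,980 litres = 361,474 litres (under)
Week 2–Week 7: 1,782 litres + 49,605 litres + 17,805 litres + 206,581 litres + 81,980 litres + 199,207 litres = 556,960 litres (under)
Week 3–Week 8: 49,605 litres + 17,805 litres + 206,581 litres + 81,980 litres + 199,207 litres + 73,852 litres = 629,030 litres (under)
Week 4–Week 9: 17,805 litres + 206,581 litres + 81,980 litres + 199,207 litres + 73,852 litres + 4,871 litres = 584,296 litres (under)
Week 5–Week 10: 206,581 litres + 81,980 litres + 199,207 litres + 73,852 litres + 4,871 litres + 2,970 litres = 569,461 litres (under)
Week 6–Week 11: 81,980 litres + 199,207 litres + 73,852 litres + 4,871 litres + 2,970 litres + 4,626 litres = 367,506 litres (under)
Week 7–Week 12: 199,207 litres + 73,852 litres + 4,871 litres + 2,970 litres + 4,626 litres + 56,655 litres = 342,181 litres (under)
Week 8–Week 13: 73,852 litres + 4,871 litres + 2,970 litres + 4,626 litres + 56,655 litres + 41,253 litres = 184,227 litres (under)
Week 9–Week 14: 4,871 litres + 2,970 litres + 4,626 litres + 56,655 litres + 41,253 litres + 66,386 litres = 176,761 litres (under)
No window exceeds 683,000 litres.

No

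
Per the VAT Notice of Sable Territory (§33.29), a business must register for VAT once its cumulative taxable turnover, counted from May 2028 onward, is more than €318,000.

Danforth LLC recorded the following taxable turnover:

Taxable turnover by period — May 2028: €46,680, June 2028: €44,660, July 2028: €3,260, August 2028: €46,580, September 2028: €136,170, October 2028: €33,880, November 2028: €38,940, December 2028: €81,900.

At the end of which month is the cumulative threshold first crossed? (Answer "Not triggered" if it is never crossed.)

November 2028

Through May 2028: €46,680
Through June 2028: €91,340
Through July 2028: €94,600
Through August 2028: €141,180
Through September 2028: €277,350
Through October 2028: €311,230
Through November 2028: €350,170 ← exceeds threshold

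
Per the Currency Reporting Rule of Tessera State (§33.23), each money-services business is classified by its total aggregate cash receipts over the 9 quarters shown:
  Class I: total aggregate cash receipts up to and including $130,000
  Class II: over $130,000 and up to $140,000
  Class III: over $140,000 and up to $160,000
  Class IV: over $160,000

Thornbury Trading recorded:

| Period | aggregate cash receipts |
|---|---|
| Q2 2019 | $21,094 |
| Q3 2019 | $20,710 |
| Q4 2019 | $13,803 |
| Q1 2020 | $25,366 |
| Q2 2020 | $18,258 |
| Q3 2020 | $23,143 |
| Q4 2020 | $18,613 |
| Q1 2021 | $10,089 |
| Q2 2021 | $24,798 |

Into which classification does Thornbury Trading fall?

Total aggregate cash receipts: $21,094 + $20,710 + $13,803 + $25,366 + $18,258 + $23,143 + $18,613 + $10,089 + $24,798 = $175,874.
$175,874 > $160,000, so Class IV applies.

Class IV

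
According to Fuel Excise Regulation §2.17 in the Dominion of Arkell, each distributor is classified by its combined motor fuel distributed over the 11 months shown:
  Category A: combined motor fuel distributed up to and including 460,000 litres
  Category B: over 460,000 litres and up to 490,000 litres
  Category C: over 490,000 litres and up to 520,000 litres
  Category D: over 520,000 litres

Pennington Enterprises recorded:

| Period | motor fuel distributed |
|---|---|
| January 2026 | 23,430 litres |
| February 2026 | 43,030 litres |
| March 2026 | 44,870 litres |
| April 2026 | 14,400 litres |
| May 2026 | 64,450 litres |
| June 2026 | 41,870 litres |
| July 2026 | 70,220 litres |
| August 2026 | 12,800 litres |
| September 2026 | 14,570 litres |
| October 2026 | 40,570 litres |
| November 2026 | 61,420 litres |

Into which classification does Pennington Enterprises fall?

Category A

Combined motor fuel distributed: 23,430 litres + 43,030 litres + 44,870 litres + 14,400 litres + 64,450 litres + 41,870 litres + 70,220 litres + 12,800 litres + 14,570 litres + 40,570 litres + 61,420 litres = 431,630 litres.
431,630 litres ≤ 460,000 litres, so Category A applies.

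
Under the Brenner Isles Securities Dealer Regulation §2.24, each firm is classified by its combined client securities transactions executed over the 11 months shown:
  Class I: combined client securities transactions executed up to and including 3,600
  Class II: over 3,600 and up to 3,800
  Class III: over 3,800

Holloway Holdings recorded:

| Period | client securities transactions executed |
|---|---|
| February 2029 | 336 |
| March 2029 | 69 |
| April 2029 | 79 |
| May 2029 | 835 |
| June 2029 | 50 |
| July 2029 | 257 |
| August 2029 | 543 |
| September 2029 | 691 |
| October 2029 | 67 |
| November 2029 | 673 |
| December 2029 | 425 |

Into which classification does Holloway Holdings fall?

Class III

Combined client securities transactions executed: 336 + 69 + 79 + 835 + 50 + 257 + 543 + 691 + 67 + 673 + 425 = 4,025.
4,025 > 3,800, so Class III applies.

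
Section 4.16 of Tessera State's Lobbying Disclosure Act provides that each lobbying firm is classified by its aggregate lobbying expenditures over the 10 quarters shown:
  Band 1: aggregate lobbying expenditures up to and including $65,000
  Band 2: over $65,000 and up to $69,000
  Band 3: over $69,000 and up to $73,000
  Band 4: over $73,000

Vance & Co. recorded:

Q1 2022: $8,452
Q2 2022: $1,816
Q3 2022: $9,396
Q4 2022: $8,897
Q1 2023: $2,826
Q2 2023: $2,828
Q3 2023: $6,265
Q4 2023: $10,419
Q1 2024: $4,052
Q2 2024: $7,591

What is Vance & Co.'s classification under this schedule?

Aggregate lobbying expenditures: $8,452 + $1,816 + $9,396 + $8,897 + $2,826 + $2,828 + $6,265 + $10,419 + $4,052 + $7,591 = $62,542.
$62,542 ≤ $65,000, so Band 1 applies.

Band 1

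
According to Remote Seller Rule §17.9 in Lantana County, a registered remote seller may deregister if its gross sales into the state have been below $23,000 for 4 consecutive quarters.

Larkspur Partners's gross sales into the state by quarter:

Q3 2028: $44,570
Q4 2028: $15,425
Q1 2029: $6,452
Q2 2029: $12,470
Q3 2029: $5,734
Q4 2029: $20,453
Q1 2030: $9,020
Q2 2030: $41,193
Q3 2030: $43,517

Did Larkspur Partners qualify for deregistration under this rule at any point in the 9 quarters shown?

Quarters below $23,000: Q4 2028, Q1 2029, Q2 2029, Q3 2029, Q4 2029, Q1 2030.
Longest run of consecutive quarters below the threshold: 6.
6 ≥ 4, so Larkspur Partners became eligible.

Yes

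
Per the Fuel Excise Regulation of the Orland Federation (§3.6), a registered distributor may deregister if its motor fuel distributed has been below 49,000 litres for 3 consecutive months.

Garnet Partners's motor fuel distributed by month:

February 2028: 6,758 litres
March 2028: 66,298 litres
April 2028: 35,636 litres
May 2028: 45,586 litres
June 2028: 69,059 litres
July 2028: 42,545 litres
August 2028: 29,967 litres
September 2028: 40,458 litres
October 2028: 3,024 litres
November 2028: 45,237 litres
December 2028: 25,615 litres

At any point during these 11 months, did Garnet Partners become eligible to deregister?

Yes

Months below 49,000 litres: February 2028, April 2028, May 2028, July 2028, August 2028, September 2028, October 2028, November 2028, December 2028.
Longest run of consecutive months below the threshold: 6.
6 ≥ 3, so Garnet Partners became eligible.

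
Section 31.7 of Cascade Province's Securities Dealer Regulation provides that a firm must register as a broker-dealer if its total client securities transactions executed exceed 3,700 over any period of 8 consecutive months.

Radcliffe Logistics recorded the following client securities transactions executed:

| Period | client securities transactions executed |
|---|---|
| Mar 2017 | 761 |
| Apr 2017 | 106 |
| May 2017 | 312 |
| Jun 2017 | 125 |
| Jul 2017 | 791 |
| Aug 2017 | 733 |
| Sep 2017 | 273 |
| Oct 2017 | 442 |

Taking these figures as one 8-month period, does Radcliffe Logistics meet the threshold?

No

Total client securities transactions executed: 761 + 106 + 312 + 125 + 791 + 733 + 273 + 442 = 3,543.
3,543 ≤ 3,700, so the threshold is not exceeded.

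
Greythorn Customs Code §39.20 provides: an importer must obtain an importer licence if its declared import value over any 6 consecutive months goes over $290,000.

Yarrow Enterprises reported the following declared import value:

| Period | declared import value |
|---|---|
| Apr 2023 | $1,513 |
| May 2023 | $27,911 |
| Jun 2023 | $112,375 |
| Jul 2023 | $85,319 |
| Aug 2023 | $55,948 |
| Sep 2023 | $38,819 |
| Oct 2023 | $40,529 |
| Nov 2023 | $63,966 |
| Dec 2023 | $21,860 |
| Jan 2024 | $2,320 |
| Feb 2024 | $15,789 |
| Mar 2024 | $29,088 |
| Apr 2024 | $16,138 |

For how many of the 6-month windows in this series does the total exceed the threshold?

Apr 2023–Sep 2023: $1,513 + $27,911 + $112,375 + $85,319 + $55,948 + $38,819 = $321,885 (over)
May 2023–Oct 2023: $27,911 + $112,375 + $85,319 + $55,948 + $38,819 + $40,529 = $360,901 (over)
Jun 2023–Nov 2023: $112,375 + $85,319 + $55,948 + $38,819 + $40,529 + $63,966 = $396,956 (over)
Jul 2023–Dec 2023: $85,319 + $55,948 + $38,819 + $40,529 + $63,966 + $21,860 = $306,441 (over)
Aug 2023–Jan 2024: $55,948 + $38,819 + $40,529 + $63,966 + $21,860 + $2,320 = $223,442 (under)
Sep 2023–Feb 2024: $38,819 + $40,529 + $63,966 + $21,860 + $2,320 + $15,789 = $183,283 (under)
Oct 2023–Mar 2024: $40,529 + $63,966 + $21,860 + $2,320 + $15,789 + $29,088 = $173,552 (under)
Nov 2023–Apr 2024: $63,966 + $21,860 + $2,320 + $15,789 + $29,088 + $16,138 = $149,161 (under)
4 windows exceed the threshold.

4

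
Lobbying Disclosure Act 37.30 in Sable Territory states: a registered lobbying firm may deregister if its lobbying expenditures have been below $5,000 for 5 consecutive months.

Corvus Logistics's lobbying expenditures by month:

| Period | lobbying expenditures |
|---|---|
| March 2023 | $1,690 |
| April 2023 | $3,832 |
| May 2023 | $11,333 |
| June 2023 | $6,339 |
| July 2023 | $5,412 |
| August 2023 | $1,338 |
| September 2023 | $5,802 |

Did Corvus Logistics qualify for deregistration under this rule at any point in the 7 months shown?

Months below $5,000: March 2023, April 2023, August 2023.
Longest run of consecutive months below the threshold: 2.
2 < 5, so Corvus Logistics never became eligible.

No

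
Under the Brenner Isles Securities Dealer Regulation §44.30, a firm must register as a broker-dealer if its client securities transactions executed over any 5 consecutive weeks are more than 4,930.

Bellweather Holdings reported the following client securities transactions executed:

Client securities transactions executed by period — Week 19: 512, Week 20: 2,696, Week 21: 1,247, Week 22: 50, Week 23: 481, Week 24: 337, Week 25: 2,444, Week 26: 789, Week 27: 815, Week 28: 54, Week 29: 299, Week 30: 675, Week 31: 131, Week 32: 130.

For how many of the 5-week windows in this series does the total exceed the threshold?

1

Week 19–Week 23: 512 + 2,696 + 1,247 + 50 + 481 = 4,986 (over)
Week 20–Week 24: 2,696 + 1,247 + 50 + 481 + 337 = 4,811 (under)
Week 21–Week 25: 1,247 + 50 + 481 + 337 + 2,444 = 4,559 (under)
Week 22–Week 26: 50 + 481 + 337 + 2,444 + 789 = 4,101 (under)
Week 23–Week 27: 481 + 337 + 2,444 + 789 + 815 = 4,866 (under)
Week 24–Week 28: 337 + 2,444 + 789 + 815 + 54 = 4,439 (under)
Week 25–Week 29: 2,444 + 789 + 815 + 54 + 299 = 4,401 (under)
Week 26–Week 30: 789 + 815 + 54 + 299 + 675 = 2,632 (under)
Week 27–Week 31: 815 + 54 + 299 + 675 + 131 = 1,974 (under)
Week 28–Week 32: 54 + 299 + 675 + 131 + 130 = 1,289 (under)
1 window exceeds the threshold.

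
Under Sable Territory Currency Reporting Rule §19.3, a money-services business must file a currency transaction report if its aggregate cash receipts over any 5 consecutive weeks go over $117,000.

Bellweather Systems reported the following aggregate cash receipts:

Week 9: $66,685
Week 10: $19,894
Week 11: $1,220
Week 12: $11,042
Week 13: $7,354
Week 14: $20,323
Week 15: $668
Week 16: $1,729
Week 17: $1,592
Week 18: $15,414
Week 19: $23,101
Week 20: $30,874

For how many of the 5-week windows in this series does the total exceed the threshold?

0

Week 9–Week 13: $66,685 + $19,894 + $1,220 + $11,042 + $7,354 = $106,195 (under)
Week 10–Week 14: $19,894 + $1,220 + $11,042 + $7,354 + $20,323 = $59,833 (under)
Week 11–Week 15: $1,220 + $11,042 + $7,354 + $20,323 + $668 = $40,607 (under)
Week 12–Week 16: $11,042 + $7,354 + $20,323 + $668 + $1,729 = $41,116 (under)
Week 13–Week 17: $7,354 + $20,323 + $668 + $1,729 + $1,592 = $31,666 (under)
Week 14–Week 18: $20,323 + $668 + $1,729 + $1,592 + $15,414 = $39,726 (under)
Week 15–Week 19: $668 + $1,729 + $1,592 + $15,414 + $23,101 = $42,504 (under)
Week 16–Week 20: $1,729 + $1,592 + $15,414 + $23,101 + $30,874 = $72,710 (under)
0 windows exceed the threshold.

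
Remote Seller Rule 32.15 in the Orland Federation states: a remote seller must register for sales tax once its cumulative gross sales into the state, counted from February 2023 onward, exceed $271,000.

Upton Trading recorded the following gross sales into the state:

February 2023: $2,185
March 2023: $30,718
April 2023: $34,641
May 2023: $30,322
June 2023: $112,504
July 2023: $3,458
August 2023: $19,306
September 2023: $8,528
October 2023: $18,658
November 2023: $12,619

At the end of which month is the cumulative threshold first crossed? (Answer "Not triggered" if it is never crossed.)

Through February 2023: $2,185
Through March 2023: $32,903
Through April 2023: $67,544
Through May 2023: $97,866
Through June 2023: $210,370
Through July 2023: $213,828
Through August 2023: $233,134
Through September 2023: $241,662
Through October 2023: $260,320
Through November 2023: $272,939 ← exceeds threshold

November 2023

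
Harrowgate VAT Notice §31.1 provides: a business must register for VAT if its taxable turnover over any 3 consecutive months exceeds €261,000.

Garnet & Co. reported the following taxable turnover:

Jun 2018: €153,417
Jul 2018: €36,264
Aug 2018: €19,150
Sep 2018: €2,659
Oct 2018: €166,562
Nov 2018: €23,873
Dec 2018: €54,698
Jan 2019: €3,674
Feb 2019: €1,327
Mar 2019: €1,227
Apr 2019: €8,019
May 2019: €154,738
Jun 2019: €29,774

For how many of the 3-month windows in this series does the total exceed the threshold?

Jun 2018–Aug 2018: €153,417 + €36,264 + €19,150 = €208,831 (under)
Jul 2018–Sep 2018: €36,264 + €19,150 + €2,659 = €58,073 (under)
Aug 2018–Oct 2018: €19,150 + €2,659 + €166,562 = €188,371 (under)
Sep 2018–Nov 2018: €2,659 + €166,562 + €23,873 = €193,094 (under)
Oct 2018–Dec 2018: €166,562 + €23,873 + €54,698 = €245,133 (under)
Nov 2018–Jan 2019: €23,873 + €54,698 + €3,674 = €82,245 (under)
Dec 2018–Feb 2019: €54,698 + €3,674 + €1,327 = €59,699 (under)
Jan 2019–Mar 2019: €3,674 + €1,327 + €1,227 = €6,228 (under)
Feb 2019–Apr 2019: €1,327 + €1,227 + €8,019 = €10,573 (under)
Mar 2019–May 2019: €1,227 + €8,019 + €154,738 = €163,984 (under)
Apr 2019–Jun 2019: €8,019 + €154,738 + €29,774 = €192,531 (under)
0 windows exceed the threshold.

0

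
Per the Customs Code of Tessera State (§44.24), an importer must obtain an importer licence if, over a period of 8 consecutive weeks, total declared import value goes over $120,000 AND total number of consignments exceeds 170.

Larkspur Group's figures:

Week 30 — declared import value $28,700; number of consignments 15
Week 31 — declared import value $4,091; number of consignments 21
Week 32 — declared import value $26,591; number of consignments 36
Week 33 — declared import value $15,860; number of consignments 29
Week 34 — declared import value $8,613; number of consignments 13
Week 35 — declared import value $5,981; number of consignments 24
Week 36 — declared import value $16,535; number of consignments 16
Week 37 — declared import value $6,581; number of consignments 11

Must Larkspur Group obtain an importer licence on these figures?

No

Total declared import value: $28,700 + $4,091 + $26,591 + $15,860 + $8,613 + $5,981 + $16,535 + $6,581 = $112,952 (≤ $120,000).
Total number of consignments: 15 + 21 + 36 + 29 + 13 + 24 + 16 + 11 = 165 (≤ 170).
The test is 'and': the rule requires both, and at least one is not exceeded.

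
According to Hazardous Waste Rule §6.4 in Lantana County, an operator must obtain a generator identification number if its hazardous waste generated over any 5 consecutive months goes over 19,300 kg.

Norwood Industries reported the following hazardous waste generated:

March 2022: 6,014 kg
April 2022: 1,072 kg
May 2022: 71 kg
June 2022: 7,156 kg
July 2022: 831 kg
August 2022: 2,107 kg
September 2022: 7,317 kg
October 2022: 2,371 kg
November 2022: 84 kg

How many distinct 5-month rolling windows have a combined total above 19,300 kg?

March 2022–July 2022: 6,014 kg + 1,072 kg + 71 kg + 7,156 kg + 831 kg = 15,144 kg (under)
April 2022–August 2022: 1,072 kg + 71 kg + 7,156 kg + 831 kg + 2,107 kg = 11,237 kg (under)
May 2022–September 2022: 71 kg + 7,156 kg + 831 kg + 2,107 kg + 7,317 kg = 17,482 kg (under)
June 2022–October 2022: 7,156 kg + 831 kg + 2,107 kg + 7,317 kg + 2,371 kg = 19,782 kg (over)
July 2022–November 2022: 831 kg + 2,107 kg + 7,317 kg + 2,371 kg + 84 kg = 12,710 kg (under)
1 window exceeds the threshold.

1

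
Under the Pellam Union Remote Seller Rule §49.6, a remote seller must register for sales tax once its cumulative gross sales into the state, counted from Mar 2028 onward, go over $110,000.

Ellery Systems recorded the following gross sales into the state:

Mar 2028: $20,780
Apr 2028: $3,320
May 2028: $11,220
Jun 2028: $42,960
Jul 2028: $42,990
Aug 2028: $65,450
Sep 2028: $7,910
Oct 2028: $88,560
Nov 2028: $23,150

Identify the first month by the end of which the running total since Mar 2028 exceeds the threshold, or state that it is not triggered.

Jul 2028

Through Mar 2028: $20,780
Through Apr 2028: $24,100
Through May 2028: $35,320
Through Jun 2028: $78,280
Through Jul 2028: $121,270 ← exceeds threshold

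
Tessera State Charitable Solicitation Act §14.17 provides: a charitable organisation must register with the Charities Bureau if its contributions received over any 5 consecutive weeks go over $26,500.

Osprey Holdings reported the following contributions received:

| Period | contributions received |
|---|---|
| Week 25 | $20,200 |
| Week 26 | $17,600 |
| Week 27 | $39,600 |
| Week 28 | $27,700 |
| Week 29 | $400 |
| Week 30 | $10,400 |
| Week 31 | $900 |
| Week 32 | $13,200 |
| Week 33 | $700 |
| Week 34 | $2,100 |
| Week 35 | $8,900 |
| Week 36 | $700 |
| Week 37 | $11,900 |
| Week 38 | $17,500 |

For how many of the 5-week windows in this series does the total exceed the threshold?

Week 25–Week 29: $20,200 + $17,600 + $39,600 + $27,700 + $400 = $105,500 (over)
Week 26–Week 30: $17,600 + $39,600 + $27,700 + $400 + $10,400 = $95,700 (over)
Week 27–Week 31: $39,600 + $27,700 + $400 + $10,400 + $900 = $79,000 (over)
Week 28–Week 32: $27,700 + $400 + $10,400 + $900 + $13,200 = $52,600 (over)
Week 29–Week 33: $400 + $10,400 + $900 + $13,200 + $700 = $25,600 (under)
Week 30–Week 34: $10,400 + $900 + $13,200 + $700 + $2,100 = $27,300 (over)
Week 31–Week 35: $900 + $13,200 + $700 + $2,100 + $8,900 = $25,800 (under)
Week 32–Week 36: $13,200 + $700 + $2,100 + $8,900 + $700 = $25,600 (under)
Week 33–Week 37: $700 + $2,100 + $8,900 + $700 + $11,900 = $24,300 (under)
Week 34–Week 38: $2,100 + $8,900 + $700 + $11,900 + $17,500 = $41,100 (over)
6 windows exceed the threshold.

6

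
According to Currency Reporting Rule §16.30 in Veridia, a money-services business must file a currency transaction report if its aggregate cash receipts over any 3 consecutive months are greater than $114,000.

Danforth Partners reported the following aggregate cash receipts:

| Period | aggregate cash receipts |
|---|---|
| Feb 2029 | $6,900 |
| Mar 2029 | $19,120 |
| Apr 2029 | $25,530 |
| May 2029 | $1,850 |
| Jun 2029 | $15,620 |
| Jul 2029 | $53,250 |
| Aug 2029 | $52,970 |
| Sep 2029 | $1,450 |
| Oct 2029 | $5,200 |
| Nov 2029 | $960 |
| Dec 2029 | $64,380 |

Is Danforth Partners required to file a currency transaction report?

Feb 2029–Apr 2029: $6,900 + $19,120 + $25,530 = $51,550 (under)
Mar 2029–May 2029: $19,120 + $25,530 + $1,850 = $46,500 (under)
Apr 2029–Jun 2029: $25,530 + $1,850 + $15,620 = $43,000 (under)
May 2029–Jul 2029: $1,850 + $15,620 + $53,250 = $70,720 (under)
Jun 2029–Aug 2029: $15,620 + $53,250 + $52,970 = $121,840 (over)
Jul 2029–Sep 2029: $53,250 + $52,970 + $1,450 = $107,670 (under)
Aug 2029–Oct 2029: $52,970 + $1,450 + $5,200 = $59,620 (under)
Sep 2029–Nov 2029: $1,450 + $5,200 + $960 = $7,610 (under)
Oct 2029–Dec 2029: $5,200 + $960 + $64,380 = $70,540 (under)
At least one window exceeds $114,000.

Yes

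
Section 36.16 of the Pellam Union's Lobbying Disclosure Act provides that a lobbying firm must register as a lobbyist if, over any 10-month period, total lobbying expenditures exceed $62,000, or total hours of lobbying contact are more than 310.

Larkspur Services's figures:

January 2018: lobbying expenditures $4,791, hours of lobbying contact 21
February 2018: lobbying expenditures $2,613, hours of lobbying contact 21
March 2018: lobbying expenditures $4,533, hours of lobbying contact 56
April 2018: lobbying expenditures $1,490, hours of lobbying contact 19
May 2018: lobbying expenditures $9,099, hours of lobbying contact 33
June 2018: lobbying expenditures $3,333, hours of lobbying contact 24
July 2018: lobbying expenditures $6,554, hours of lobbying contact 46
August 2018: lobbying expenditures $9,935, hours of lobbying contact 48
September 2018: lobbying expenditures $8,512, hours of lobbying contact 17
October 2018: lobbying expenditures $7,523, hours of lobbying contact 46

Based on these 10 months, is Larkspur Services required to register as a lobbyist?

Total lobbying expenditures: $4,791 + $2,613 + $4,533 + $1,490 + $9,099 + $3,333 + $6,554 + $9,935 + $8,512 + $7,523 = $58,383 (≤ $62,000).
Total hours of lobbying contact: 21 + 21 + 56 + 19 + 33 + 24 + 46 + 48 + 17 + 46 = 331 (> 310).
The test is 'or': at least one threshold is exceeded.

Yes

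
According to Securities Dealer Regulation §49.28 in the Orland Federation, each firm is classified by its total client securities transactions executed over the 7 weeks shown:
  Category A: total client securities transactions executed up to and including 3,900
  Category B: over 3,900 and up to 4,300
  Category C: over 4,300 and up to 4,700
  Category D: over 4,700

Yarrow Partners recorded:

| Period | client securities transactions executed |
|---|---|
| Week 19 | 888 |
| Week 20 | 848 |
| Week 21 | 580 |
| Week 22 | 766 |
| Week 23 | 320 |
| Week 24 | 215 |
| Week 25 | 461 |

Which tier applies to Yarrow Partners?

Category B

Total client securities transactions executed: 888 + 848 + 580 + 766 + 320 + 215 + 461 = 4,078.
3,900 < 4,078 ≤ 4,300, so Category B applies.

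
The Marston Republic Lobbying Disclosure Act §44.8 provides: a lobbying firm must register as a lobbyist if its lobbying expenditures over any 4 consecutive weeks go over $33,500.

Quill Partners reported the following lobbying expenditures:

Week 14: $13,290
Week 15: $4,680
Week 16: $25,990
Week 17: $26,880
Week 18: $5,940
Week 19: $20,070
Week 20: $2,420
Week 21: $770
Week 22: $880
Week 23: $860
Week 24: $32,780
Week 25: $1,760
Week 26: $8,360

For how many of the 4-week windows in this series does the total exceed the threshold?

7

Week 14–Week 17: $13,290 + $4,680 + $25,990 + $26,880 = $70,840 (over)
Week 15–Week 18: $4,680 + $25,990 + $26,880 + $5,940 = $63,490 (over)
Week 16–Week 19: $25,990 + $26,880 + $5,940 + $20,070 = $78,880 (over)
Week 17–Week 20: $26,880 + $5,940 + $20,070 + $2,420 = $55,310 (over)
Week 18–Week 21: $5,940 + $20,070 + $2,420 + $770 = $29,200 (under)
Week 19–Week 22: $20,070 + $2,420 + $770 + $880 = $24,140 (under)
Week 20–Week 23: $2,420 + $770 + $880 + $860 = $4,930 (under)
Week 21–Week 24: $770 + $880 + $860 + $32,780 = $35,290 (over)
Week 22–Week 25: $880 + $860 + $32,780 + $1,760 = $36,280 (over)
Week 23–Week 26: $860 + $32,780 + $1,760 + $8,360 = $43,760 (over)
7 windows exceed the threshold.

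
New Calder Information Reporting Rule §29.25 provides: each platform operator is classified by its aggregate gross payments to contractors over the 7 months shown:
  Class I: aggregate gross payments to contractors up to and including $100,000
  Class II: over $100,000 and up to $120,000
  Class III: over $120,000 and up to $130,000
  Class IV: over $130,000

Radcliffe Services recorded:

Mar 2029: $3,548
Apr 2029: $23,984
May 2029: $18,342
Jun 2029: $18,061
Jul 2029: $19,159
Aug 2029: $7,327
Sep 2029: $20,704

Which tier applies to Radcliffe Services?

Class II

Aggregate gross payments to contractors: $3,548 + $23,984 + $18,342 + $18,061 + $19,159 + $7,327 + $20,704 = $111,125.
$100,000 < $111,125 ≤ $120,000, so Class II applies.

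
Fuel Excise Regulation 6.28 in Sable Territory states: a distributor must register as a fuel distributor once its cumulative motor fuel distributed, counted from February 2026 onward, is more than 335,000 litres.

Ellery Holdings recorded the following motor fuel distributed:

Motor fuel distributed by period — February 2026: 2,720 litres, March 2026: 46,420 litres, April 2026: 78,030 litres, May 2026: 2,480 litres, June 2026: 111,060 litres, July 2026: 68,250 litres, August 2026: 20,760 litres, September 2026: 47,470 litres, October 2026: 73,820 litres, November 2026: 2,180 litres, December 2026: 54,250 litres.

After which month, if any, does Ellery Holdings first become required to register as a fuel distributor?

Through February 2026: 2,720 litres
Through March 2026: 49,140 litres
Through April 2026: 127,170 litres
Through May 2026: 129,650 litres
Through June 2026: 240,710 litres
Through July 2026: 308,960 litres
Through August 2026: 329,720 litres
Through September 2026: 377,190 litres ← exceeds threshold

September 2026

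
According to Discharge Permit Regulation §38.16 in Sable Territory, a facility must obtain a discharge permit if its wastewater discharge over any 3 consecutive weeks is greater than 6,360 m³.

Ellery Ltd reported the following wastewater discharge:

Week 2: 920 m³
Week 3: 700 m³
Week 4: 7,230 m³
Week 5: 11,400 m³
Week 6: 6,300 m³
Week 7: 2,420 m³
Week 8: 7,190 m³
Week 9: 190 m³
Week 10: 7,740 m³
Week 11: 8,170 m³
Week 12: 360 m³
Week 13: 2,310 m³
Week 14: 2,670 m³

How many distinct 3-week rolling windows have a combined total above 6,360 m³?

Week 2–Week 4: 920 m³ + 700 m³ + 7,230 m³ = 8,850 m³ (over)
Week 3–Week 5: 700 m³ + 7,230 m³ + 11,400 m³ = 19,330 m³ (over)
Week 4–Week 6: 7,230 m³ + 11,400 m³ + 6,300 m³ = 24,930 m³ (over)
Week 5–Week 7: 11,400 m³ + 6,300 m³ + 2,420 m³ = 20,120 m³ (over)
Week 6–Week 8: 6,300 m³ + 2,420 m³ + 7,190 m³ = 15,910 m³ (over)
Week 7–Week 9: 2,420 m³ + 7,190 m³ + 190 m³ = 9,800 m³ (over)
Week 8–Week 10: 7,190 m³ + 190 m³ + 7,740 m³ = 15,120 m³ (over)
Week 9–Week 11: 190 m³ + 7,740 m³ + 8,170 m³ = 16,100 m³ (over)
Week 10–Week 12: 7,740 m³ + 8,170 m³ + 360 m³ = 16,270 m³ (over)
Week 11–Week 13: 8,170 m³ + 360 m³ + 2,310 m³ = 10,840 m³ (over)
Week 12–Week 14: 360 m³ + 2,310 m³ + 2,670 m³ = 5,340 m³ (under)
10 windows exceed the threshold.

10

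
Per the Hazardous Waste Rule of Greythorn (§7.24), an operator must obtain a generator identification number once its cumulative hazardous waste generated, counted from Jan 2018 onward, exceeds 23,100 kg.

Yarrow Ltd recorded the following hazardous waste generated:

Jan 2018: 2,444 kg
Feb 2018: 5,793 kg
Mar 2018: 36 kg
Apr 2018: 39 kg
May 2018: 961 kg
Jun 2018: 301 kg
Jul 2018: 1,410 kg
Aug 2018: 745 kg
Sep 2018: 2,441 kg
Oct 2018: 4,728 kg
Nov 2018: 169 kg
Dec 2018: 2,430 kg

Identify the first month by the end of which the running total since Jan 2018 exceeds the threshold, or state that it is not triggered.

Not triggered

Through Jan 2018: 2,444 kg
Through Feb 2018: 8,237 kg
Through Mar 2018: 8,273 kg
Through Apr 2018: 8,312 kg
Through May 2018: 9,273 kg
Through Jun 2018: 9,574 kg
Through Jul 2018: 10,984 kg
Through Aug 2018: 11,729 kg
Through Sep 2018: 14,170 kg
Through Oct 2018: 18,898 kg
Through Nov 2018: 19,067 kg
Through Dec 2018: 21,497 kg
Final cumulative total 21,497 kg ≤ 23,100 kg; the threshold is never exceeded.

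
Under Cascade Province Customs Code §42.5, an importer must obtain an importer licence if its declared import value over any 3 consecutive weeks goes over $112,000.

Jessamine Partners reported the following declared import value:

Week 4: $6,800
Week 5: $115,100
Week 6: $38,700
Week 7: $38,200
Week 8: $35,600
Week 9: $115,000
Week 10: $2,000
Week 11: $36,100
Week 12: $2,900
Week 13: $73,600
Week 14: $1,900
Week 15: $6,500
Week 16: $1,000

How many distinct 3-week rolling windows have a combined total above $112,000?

Week 4–Week 6: $6,800 + $115,100 + $38,700 = $160,600 (over)
Week 5–Week 7: $115,100 + $38,700 + $38,200 = $192,000 (over)
Week 6–Week 8: $38,700 + $38,200 + $35,600 = $112,500 (over)
Week 7–Week 9: $38,200 + $35,600 + $115,000 = $188,800 (over)
Week 8–Week 10: $35,600 + $115,000 + $2,000 = $152,600 (over)
Week 9–Week 11: $115,000 + $2,000 + $36,100 = $153,100 (over)
Week 10–Week 12: $2,000 + $36,100 + $2,900 = $41,000 (under)
Week 11–Week 13: $36,100 + $2,900 + $73,600 = $112,600 (over)
Week 12–Week 14: $2,900 + $73,600 + $1,900 = $78,400 (under)
Week 13–Week 15: $73,600 + $1,900 + $6,500 = $82,000 (under)
Week 14–Week 16: $1,900 + $6,500 + $1,000 = $9,400 (under)
7 windows exceed the threshold.

7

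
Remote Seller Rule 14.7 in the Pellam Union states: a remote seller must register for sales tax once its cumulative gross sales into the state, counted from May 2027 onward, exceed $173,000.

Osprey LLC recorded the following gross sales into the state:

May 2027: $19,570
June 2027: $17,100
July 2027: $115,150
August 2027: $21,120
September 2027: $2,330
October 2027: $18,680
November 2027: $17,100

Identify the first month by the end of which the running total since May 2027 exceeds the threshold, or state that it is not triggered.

Through May 2027: $19,570
Through June 2027: $36,670
Through July 2027: $151,820
Through August 2027: $172,940
Through September 2027: $175,270 ← exceeds threshold

September 2027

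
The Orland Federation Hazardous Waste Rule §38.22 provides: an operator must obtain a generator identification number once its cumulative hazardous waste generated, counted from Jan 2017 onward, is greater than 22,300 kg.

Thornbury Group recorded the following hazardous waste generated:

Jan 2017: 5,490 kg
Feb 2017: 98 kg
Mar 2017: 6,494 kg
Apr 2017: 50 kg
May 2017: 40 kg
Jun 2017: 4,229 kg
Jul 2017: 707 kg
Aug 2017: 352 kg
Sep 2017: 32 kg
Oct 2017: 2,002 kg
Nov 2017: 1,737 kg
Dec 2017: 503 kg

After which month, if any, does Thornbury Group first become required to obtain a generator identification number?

Through Jan 2017: 5,490 kg
Through Feb 2017: 5,588 kg
Through Mar 2017: 12,082 kg
Through Apr 2017: 12,132 kg
Through May 2017: 12,172 kg
Through Jun 2017: 16,401 kg
Through Jul 2017: 17,108 kg
Through Aug 2017: 17,460 kg
Through Sep 2017: 17,492 kg
Through Oct 2017: 19,494 kg
Through Nov 2017: 21,231 kg
Through Dec 2017: 21,734 kg
Final cumulative total 21,734 kg ≤ 22,300 kg; the threshold is never exceeded.

Not triggered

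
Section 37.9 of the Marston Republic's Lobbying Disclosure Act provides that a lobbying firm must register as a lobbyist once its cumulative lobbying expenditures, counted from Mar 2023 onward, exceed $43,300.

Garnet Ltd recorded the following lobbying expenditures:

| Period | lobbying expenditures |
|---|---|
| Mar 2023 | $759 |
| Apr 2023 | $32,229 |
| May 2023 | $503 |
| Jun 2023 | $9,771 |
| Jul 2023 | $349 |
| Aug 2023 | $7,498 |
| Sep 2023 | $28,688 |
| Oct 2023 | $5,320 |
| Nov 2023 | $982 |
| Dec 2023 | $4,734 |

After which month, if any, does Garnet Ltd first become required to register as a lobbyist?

Through Mar 2023: $759
Through Apr 2023: $32,988
Through May 2023: $33,491
Through Jun 2023: $43,262
Through Jul 2023: $43,611 ← exceeds threshold

Jul 2023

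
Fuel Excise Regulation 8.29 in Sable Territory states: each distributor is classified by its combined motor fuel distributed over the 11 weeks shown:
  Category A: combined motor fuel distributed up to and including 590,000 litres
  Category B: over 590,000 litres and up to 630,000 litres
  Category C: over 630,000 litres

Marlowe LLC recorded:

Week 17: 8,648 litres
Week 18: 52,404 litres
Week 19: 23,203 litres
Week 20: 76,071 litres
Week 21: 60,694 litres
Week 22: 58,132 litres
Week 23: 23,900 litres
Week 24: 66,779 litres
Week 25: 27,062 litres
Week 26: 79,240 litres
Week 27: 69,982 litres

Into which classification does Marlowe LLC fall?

Combined motor fuel distributed: 8,648 litres + 52,404 litres + 23,203 litres + 76,071 litres + 60,694 litres + 58,132 litres + 23,900 litres + 66,779 litres + 27,062 litres + 79,240 litres + 69,982 litres = 546,115 litres.
546,115 litres ≤ 590,000 litres, so Category A applies.

Category A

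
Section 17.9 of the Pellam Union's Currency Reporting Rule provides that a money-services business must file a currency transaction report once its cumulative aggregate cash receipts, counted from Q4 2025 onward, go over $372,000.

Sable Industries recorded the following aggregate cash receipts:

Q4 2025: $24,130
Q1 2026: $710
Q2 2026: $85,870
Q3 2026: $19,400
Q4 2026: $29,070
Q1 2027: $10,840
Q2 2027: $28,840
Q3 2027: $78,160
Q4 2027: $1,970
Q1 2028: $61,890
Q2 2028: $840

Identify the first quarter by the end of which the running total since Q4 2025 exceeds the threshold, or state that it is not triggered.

Through Q4 2025: $24,130
Through Q1 2026: $24,840
Through Q2 2026: $110,710
Through Q3 2026: $130,110
Through Q4 2026: $159,180
Through Q1 2027: $170,020
Through Q2 2027: $198,860
Through Q3 2027: $277,020
Through Q4 2027: $278,990
Through Q1 2028: $340,880
Through Q2 2028: $341,720
Final cumulative total $341,720 ≤ $372,000; the threshold is never exceeded.

Not triggered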